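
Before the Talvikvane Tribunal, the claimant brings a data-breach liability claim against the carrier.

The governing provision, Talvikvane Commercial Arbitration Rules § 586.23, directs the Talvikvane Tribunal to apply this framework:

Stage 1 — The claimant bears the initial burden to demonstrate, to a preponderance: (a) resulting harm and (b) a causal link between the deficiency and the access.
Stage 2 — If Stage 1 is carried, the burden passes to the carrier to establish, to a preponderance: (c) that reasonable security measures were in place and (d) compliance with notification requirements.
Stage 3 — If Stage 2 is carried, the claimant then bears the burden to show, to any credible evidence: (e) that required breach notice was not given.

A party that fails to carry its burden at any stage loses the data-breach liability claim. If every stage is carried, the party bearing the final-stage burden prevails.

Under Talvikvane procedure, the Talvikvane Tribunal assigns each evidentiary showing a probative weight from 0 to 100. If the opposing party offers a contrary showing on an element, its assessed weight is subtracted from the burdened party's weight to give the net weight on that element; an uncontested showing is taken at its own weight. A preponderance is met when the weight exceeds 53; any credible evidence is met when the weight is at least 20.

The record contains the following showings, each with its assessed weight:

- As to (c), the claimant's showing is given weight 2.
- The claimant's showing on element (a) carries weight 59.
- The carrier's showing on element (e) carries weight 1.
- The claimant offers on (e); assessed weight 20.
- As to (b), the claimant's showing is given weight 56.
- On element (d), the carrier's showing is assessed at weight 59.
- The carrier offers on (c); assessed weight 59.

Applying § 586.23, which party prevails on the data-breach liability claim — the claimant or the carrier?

carrier

Stage 1 (claimant, a preponderance, weight exceeds 53): (a) 59 > 53 — meets; (b) 56 > 53 — meets.
  Stage 1 carried; the burden shifts to the carrier.
Stage 2 (carrier, a preponderance, weight exceeds 53): (c) net 59−2=57 > 53 — meets; (d) 59 > 53 — meets.
  All elements met. The burden passes to the claimant.
Stage 3 (claimant, any credible evidence, weight is at least 20): (e) net 20−1=19 < 20 — fails.
  Not every element is met, so the claimant fails to carry Stage 3.
The analysis ends at Stage 3; the carrier prevails.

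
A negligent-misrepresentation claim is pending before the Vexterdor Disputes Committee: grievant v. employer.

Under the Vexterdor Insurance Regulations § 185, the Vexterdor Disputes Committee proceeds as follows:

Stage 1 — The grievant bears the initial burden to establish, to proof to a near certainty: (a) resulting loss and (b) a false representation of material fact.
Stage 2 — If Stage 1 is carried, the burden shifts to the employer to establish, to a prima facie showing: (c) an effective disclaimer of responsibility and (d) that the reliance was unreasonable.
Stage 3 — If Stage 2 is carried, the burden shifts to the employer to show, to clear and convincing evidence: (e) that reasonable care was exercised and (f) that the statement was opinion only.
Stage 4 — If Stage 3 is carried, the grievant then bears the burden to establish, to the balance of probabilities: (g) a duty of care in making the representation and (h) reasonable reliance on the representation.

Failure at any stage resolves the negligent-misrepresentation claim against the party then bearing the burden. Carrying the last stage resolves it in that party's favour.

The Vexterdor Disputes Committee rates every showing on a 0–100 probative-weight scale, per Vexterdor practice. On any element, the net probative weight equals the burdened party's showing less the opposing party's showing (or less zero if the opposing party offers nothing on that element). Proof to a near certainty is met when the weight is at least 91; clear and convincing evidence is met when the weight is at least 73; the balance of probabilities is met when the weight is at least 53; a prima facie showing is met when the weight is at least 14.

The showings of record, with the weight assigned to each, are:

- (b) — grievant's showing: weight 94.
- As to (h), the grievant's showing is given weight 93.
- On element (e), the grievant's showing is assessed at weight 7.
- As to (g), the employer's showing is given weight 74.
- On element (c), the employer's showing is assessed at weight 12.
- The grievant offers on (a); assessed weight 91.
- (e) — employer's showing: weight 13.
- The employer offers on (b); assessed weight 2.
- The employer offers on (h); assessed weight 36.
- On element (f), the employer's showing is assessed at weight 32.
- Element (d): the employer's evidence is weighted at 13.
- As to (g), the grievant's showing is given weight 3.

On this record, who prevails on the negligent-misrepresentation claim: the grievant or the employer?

Stage 1 (grievant, proof to a near certainty, weight is at least 91): (a) 91 ≥ 91 — meets; (b) net 94−2=92 ≥ 91 — meets.
  All elements met. The burden passes to the employer.
Stage 2 (employer, a prima facie showing, weight is at least 14): (c) 12 < 14 — fails; (d) 13 < 14 — fails.
  Stage 2 not carried; the employer fails its burden.
The analysis ends at Stage 2; the grievant prevails.

grievant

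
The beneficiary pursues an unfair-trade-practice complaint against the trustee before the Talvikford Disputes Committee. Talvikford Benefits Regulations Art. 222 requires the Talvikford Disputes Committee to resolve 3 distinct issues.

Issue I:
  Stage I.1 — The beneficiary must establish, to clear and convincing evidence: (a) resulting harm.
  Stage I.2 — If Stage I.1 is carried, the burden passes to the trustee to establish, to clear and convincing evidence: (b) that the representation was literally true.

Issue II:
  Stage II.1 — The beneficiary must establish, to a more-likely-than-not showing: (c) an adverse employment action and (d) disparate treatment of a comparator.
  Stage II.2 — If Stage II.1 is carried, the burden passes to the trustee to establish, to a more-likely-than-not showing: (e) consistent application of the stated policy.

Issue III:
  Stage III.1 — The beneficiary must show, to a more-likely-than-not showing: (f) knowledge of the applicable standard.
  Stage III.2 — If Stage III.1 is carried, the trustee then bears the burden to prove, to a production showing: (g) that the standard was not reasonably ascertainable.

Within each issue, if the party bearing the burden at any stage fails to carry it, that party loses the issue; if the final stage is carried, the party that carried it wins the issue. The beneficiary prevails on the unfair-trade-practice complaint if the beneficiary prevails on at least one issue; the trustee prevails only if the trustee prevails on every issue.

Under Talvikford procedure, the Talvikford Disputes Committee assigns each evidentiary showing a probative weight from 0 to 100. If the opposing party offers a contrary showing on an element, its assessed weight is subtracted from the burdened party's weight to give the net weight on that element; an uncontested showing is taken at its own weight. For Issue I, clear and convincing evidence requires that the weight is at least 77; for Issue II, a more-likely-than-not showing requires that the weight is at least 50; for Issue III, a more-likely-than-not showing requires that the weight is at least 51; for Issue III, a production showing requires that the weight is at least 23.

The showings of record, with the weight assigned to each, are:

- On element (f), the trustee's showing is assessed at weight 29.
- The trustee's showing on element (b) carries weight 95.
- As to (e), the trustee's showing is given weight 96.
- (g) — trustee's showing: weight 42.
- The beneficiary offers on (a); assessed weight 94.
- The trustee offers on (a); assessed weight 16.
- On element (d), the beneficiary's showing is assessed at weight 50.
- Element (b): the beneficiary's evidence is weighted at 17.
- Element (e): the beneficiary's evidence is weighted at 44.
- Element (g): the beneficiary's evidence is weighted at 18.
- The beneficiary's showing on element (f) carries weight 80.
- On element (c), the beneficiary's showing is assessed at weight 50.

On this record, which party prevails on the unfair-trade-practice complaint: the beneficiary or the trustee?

— Issue I —
Stage I.1 — burden on beneficiary; standard: clear and convincing evidence (weight is at least 77).
    (a): 94 − 16 = 78 ≥ 77 [met]
  Stage I.1 carried; the burden shifts to the trustee.
Stage I.2 — burden on trustee; standard: clear and convincing evidence (weight is at least 77).
    (b): 95 − 17 = 78 ≥ 77 [met]
  The trustee carries the last stage.
With every stage satisfied, the trustee prevails on this issue.
— Issue II —
Stage II.1 — burden on beneficiary; standard: a more-likely-than-not showing (weight is at least 50).
    (c): 50 ≥ 50 [met]
    (d): 50 ≥ 50 [met]
  The beneficiary carries Stage II.1; the trustee now bears the burden.
Stage II.2 — burden on trustee; standard: a more-likely-than-not showing (weight is at least 50).
    (e): 96 − 44 = 52 ≥ 50 [met]
  Stage II.2 carried; the final stage is satisfied.
With every stage satisfied, the trustee prevails on this issue.
— Issue III —
Stage III.1 — burden on beneficiary; standard: a more-likely-than-not showing (weight is at least 51).
    (f): 80 − 29 = 51 ≥ 51 [met]
  Stage III.1 carried; the burden shifts to the trustee.
Stage III.2 — burden on trustee; standard: a production showing (weight is at least 23).
    (g): 42 − 18 = 24 ≥ 23 [met]
  Stage III.2 carried; the final stage is satisfied.
With every stage satisfied, the trustee prevails on this issue.
Per-issue: Issue I → trustee; Issue II → trustee; Issue III → trustee. The beneficiary must prevail on at least one issue; overall, the trustee prevails.

trustee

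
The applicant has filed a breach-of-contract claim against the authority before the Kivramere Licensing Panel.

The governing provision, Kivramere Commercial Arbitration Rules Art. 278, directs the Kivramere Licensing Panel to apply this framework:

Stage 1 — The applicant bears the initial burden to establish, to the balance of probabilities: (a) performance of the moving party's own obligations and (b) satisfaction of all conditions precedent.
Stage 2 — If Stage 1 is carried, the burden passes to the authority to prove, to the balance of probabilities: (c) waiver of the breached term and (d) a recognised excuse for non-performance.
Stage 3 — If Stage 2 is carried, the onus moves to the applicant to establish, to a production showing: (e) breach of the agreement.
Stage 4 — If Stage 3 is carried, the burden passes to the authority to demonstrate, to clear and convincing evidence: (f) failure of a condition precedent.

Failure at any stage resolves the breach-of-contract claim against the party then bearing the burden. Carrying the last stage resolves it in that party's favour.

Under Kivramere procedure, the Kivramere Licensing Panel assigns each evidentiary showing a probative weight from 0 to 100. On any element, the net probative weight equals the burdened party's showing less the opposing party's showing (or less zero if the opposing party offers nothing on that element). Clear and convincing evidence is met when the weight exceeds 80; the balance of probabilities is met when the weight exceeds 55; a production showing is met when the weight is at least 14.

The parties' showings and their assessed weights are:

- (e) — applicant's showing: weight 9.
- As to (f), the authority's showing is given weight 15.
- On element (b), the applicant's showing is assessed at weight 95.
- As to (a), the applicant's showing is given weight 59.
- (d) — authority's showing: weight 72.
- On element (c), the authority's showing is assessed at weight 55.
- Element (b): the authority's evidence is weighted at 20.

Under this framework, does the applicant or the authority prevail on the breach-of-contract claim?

applicant

Stage 1 (applicant, the balance of probabilities, weight exceeds 55): (a) 59 > 55 — meets; (b) net 95−20=75 > 55 — meets.
  Stage 1 is satisfied; the onus moves to the authority.
Stage 2 (authority, the balance of probabilities, weight exceeds 55): (c) 55 ≤ 55 — fails; (d) 72 > 55 — meets.
  Not every element is met, so the authority fails to carry Stage 2.
The analysis ends at Stage 2; the applicant prevails.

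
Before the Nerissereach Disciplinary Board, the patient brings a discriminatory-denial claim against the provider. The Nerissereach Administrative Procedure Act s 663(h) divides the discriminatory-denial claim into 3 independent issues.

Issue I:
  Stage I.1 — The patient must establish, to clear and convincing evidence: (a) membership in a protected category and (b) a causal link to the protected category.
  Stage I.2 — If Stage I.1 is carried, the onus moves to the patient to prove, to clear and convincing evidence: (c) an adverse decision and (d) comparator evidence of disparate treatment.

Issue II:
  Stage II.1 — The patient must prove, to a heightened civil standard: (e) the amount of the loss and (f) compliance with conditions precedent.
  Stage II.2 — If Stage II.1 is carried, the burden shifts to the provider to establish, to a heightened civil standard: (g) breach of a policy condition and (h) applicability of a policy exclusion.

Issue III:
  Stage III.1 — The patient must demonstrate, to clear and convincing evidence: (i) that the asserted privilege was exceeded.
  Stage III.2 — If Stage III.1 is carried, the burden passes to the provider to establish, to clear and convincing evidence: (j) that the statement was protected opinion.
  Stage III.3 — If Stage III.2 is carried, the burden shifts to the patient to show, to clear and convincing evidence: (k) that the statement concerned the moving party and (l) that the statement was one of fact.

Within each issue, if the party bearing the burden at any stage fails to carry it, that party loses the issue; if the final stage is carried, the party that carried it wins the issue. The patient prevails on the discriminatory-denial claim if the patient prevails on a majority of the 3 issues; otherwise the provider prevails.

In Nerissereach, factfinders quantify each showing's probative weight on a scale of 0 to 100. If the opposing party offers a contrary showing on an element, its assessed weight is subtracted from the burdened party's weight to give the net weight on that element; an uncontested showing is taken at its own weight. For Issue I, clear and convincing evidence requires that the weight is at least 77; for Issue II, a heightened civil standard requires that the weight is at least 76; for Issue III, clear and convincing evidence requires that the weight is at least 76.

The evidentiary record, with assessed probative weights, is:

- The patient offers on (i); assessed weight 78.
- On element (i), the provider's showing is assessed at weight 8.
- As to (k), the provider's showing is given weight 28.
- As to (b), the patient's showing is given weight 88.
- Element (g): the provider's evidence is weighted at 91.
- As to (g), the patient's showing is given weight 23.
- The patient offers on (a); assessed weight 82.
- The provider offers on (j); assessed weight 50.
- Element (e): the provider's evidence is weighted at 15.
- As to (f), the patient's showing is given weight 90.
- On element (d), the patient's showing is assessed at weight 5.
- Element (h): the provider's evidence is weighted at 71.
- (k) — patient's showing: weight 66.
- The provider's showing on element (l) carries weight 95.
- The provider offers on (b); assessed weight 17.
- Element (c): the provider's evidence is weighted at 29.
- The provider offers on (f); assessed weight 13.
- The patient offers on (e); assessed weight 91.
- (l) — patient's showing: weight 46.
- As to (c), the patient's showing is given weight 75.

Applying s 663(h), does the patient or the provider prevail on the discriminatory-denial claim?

— Issue I —
At Stage I.1 the patient must meet clear and convincing evidence (weight is at least 77): on (a) the weight is 82, which does reach 77, so (a) meets the standard; on (b) the weight is 88 less the opposing 17 gives net 71, < 77, so (b) does not meet the standard.
  Stage I.1 not carried; the patient fails its burden.
The analysis ends at Stage I.1; the provider prevails on this issue.
— Issue II —
Stage II.1 — burden on patient; standard: a heightened civil standard (weight is at least 76).
    (e): 91 − 15 = 76 ≥ 76 [met]
    (f): 90 − 13 = 77 ≥ 76 [met]
  The patient carries Stage II.1; the provider now bears the burden.
Stage II.2 — burden on provider; standard: a heightened civil standard (weight is at least 76).
    (g): 91 − 23 = 68 < 76 [not met]
    (h): 71 < 76 [not met]
  Stage II.2 not carried; the provider fails its burden.
So the patient prevails on this issue.
— Issue III —
At Stage III.1 the patient must meet clear and convincing evidence (weight is at least 76): on (i) the weight is 78 less the opposing 8 gives net 70, < 76, so (i) does not meet the standard.
  The patient does not carry Stage III.1.
So the provider prevails on this issue.
Per-issue: Issue I → provider; Issue II → patient; Issue III → provider. The patient must prevail on a majority of issues; overall, the provider prevails.

provider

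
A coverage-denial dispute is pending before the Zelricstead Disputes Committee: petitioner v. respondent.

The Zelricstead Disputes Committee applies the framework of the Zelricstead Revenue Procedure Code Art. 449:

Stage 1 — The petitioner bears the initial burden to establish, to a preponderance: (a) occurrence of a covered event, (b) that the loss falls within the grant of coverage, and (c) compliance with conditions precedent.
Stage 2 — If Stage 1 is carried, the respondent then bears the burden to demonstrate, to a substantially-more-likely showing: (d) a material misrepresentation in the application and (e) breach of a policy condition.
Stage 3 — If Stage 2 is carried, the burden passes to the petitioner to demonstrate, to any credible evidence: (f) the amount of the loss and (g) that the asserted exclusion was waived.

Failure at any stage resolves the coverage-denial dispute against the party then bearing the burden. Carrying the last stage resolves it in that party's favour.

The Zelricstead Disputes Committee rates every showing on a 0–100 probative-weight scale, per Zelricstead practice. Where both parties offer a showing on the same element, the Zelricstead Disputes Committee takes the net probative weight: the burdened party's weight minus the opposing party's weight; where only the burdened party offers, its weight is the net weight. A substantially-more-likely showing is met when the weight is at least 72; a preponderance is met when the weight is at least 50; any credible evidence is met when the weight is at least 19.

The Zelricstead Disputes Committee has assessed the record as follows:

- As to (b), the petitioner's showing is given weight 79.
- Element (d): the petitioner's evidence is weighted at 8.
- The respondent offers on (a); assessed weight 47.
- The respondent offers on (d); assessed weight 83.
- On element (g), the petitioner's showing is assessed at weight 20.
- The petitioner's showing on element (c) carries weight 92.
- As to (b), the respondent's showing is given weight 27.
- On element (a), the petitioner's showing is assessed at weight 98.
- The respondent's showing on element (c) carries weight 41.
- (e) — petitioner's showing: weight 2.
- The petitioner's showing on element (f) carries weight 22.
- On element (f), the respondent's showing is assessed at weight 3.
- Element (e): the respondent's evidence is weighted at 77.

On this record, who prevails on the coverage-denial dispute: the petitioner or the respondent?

Stage 1 (petitioner, a preponderance, weight is at least 50): (a) net 98−47=51 ≥ 50 — meets; (b) net 79−27=52 ≥ 50 — meets; (c) net 92−41=51 ≥ 50 — meets.
  The petitioner carries Stage 1; the respondent now bears the burden.
Stage 2 (respondent, a substantially-more-likely showing, weight is at least 72): (d) net 83−8=75 ≥ 72 — meets; (e) net 77−2=75 ≥ 72 — meets.
  All elements met. The burden passes to the petitioner.
Stage 3 (petitioner, any credible evidence, weight is at least 19): (f) net 22−3=19 ≥ 19 — meets; (g) 20 ≥ 19 — meets.
  Stage 3 carried; the final stage is satisfied.
Every stage carried; the petitioner prevails.

petitioner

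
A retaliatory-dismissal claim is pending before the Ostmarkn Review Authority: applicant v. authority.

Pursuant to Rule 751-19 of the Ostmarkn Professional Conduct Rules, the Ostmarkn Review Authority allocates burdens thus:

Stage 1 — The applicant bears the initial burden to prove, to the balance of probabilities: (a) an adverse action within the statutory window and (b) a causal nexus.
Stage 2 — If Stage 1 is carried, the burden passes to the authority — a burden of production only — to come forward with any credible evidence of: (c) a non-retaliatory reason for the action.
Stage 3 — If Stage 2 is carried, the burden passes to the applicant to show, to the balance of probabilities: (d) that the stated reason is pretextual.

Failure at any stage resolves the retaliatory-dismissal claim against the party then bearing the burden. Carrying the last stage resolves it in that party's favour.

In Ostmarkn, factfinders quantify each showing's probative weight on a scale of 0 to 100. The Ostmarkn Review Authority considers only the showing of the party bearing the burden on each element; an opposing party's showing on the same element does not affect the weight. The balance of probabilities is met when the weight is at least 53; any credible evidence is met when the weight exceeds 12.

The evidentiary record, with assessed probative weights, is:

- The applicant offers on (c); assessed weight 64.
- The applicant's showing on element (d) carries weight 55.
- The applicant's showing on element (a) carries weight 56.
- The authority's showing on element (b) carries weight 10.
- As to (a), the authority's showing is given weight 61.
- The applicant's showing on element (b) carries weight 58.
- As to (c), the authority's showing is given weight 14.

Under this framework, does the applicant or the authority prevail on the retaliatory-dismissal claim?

applicant

At Stage 1 the applicant must meet the balance of probabilities (weight is at least 53): on (a) the weight is 56 (the authority's 61 is given no effect), which does reach 53, so (a) meets the standard; on (b) the weight is 58 (the authority's 10 is given no effect), ≥ 53, so (b) meets the standard.
  Stage 1 is satisfied; the onus moves to the authority.
At Stage 2 the authority must meet any credible evidence (weight exceeds 12): on (c) the weight is 14 (the applicant's 64 is given no effect), which does exceed 12, so (c) meets the standard.
  All elements met. The burden passes to the applicant.
At Stage 3 the applicant must meet the balance of probabilities (weight is at least 53): on (d) the weight is 55, ≥ 53, so (d) meets the standard.
  All elements met at the final stage.
Every stage carried; the applicant prevails.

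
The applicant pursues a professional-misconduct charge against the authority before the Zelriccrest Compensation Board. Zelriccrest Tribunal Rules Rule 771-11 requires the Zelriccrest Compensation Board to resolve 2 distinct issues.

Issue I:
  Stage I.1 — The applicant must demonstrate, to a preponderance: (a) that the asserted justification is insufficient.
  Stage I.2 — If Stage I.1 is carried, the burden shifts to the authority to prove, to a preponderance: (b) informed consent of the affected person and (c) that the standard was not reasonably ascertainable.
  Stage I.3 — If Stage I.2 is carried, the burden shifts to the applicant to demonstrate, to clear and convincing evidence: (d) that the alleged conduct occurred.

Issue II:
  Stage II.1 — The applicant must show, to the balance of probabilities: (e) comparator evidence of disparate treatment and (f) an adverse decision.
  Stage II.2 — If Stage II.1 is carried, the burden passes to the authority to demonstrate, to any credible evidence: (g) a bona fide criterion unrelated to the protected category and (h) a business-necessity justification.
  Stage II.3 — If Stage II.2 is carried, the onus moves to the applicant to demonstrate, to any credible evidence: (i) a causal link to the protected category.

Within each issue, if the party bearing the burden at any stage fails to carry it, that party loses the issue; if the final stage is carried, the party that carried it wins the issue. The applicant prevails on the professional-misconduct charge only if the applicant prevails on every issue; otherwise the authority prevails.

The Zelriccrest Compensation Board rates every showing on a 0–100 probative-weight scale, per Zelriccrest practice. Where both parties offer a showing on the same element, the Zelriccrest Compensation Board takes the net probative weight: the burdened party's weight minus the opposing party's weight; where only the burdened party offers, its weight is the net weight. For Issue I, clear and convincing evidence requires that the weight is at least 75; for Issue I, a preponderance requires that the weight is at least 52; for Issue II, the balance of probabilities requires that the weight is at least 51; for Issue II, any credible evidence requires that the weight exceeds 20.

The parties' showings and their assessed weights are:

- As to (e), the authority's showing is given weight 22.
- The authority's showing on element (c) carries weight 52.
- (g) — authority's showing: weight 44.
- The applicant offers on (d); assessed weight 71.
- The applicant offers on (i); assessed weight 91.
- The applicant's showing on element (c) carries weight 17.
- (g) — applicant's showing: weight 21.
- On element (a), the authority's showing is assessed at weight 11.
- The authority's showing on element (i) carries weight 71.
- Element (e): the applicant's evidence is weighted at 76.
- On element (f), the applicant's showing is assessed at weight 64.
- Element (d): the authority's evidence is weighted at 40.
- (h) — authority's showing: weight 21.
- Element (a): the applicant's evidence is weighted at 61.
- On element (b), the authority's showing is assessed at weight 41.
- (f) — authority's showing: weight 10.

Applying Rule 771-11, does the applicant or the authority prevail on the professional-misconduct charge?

authority

— Issue I —
Stage I.1 — burden on applicant; standard: a preponderance (weight is at least 52).
    (a): 61 − 11 = 50 < 52 [not met]
  Not every element is met, so the applicant fails to carry Stage I.1.
The analysis ends at Stage I.1; the authority prevails on this issue.
— Issue II —
Stage II.1 (applicant, the balance of probabilities, weight is at least 51): (e) net 76−22=54 ≥ 51 — meets; (f) net 64−10=54 ≥ 51 — meets.
  All elements met. The burden passes to the authority.
Stage II.2 (authority, any credible evidence, weight exceeds 20): (g) net 44−21=23 > 20 — meets; (h) 21 > 20 — meets.
  Stage II.2 is satisfied; the onus moves to the applicant.
Stage II.3 (applicant, any credible evidence, weight exceeds 20): (i) net 91−71=20 ≤ 20 — fails.
  Not every element is met, so the applicant fails to carry Stage II.3.
The analysis ends at Stage II.3; the authority prevails on this issue.
Per-issue: Issue I → authority; Issue II → authority. The applicant must prevail on every issue; overall, the authority prevails.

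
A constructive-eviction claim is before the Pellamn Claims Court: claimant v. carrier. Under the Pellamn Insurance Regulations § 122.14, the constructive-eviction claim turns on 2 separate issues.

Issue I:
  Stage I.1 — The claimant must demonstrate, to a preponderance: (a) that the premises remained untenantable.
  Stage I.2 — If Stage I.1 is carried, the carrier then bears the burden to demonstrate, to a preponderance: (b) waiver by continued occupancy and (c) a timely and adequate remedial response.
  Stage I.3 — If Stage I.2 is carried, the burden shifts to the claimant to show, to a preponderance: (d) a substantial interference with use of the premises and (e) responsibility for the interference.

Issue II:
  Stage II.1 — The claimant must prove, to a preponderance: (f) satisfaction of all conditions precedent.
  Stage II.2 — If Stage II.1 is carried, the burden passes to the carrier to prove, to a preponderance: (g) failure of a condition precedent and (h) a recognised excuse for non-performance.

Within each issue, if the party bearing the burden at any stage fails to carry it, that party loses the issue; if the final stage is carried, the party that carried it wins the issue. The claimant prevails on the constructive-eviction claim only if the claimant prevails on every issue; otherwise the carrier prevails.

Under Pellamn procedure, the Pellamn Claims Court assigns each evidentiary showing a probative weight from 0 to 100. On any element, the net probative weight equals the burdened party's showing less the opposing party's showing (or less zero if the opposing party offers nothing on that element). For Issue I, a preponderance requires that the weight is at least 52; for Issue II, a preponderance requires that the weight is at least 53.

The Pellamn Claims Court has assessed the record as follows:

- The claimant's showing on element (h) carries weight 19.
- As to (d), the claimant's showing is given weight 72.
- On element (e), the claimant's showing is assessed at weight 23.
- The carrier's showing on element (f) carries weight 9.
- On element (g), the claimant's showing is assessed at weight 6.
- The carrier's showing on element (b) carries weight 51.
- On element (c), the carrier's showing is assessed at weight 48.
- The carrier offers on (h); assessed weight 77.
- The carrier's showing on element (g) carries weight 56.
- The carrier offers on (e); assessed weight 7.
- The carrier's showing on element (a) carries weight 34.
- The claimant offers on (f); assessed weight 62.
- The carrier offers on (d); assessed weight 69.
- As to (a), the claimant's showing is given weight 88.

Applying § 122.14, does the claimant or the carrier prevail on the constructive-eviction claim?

— Issue I —
Stage I.1 (claimant, a preponderance, weight is at least 52): (a) net 88−34=54 ≥ 52 — meets.
  Stage I.1 is satisfied; the onus moves to the carrier.
Stage I.2 (carrier, a preponderance, weight is at least 52): (b) 51 < 52 — fails; (c) 48 < 52 — fails.
  The carrier does not carry Stage I.2.
The analysis ends at Stage I.2; the claimant prevails on this issue.
— Issue II —
At Stage II.1 the claimant must meet a preponderance (weight is at least 53): on (f) the weight is 62 less the opposing 9 gives net 53, ≥ 53, so (f) meets the standard.
  Stage II.1 carried; the burden shifts to the carrier.
At Stage II.2 the carrier must meet a preponderance (weight is at least 53): on (g) the weight is 56 less the opposing 6 gives net 50, < 53, so (g) does not meet the standard; on (h) the weight is 77 less the opposing 19 gives net 58, which does reach 53, so (h) meets the standard.
  The carrier does not carry Stage II.2.
So the claimant prevails on this issue.
Per-issue: Issue I → claimant; Issue II → claimant. The claimant must prevail on every issue; overall, the claimant prevails.

claimant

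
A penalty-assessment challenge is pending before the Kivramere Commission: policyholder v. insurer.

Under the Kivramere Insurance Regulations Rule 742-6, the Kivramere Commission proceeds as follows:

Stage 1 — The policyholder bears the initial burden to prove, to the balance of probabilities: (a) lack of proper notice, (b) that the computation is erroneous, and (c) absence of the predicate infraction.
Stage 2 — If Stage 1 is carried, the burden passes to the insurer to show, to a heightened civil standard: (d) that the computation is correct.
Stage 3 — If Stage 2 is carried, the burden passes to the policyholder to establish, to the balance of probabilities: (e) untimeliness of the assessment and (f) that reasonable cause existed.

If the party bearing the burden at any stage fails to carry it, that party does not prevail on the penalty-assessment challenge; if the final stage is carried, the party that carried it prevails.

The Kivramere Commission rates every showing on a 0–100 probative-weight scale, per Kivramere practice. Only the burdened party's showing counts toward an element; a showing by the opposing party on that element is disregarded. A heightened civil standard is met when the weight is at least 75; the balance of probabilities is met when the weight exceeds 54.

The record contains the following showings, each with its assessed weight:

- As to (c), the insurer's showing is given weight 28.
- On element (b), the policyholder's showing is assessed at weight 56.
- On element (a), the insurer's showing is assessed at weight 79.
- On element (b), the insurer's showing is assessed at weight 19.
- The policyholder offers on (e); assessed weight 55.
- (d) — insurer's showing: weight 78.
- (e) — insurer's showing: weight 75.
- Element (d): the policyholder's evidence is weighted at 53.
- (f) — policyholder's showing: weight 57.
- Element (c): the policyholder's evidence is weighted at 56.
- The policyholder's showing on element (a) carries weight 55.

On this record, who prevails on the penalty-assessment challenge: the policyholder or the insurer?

At Stage 1 the policyholder must meet the balance of probabilities (weight exceeds 54): on (a) the weight is 55 (the insurer's 79 is given no effect), which does exceed 54, so (a) meets the standard; on (b) the weight is 56 (the insurer's 19 is given no effect), > 54, so (b) meets the standard; on (c) the weight is 56 (the insurer's 28 is given no effect), which does exceed 54, so (c) meets the standard.
  Stage 1 carried; the burden shifts to the insurer.
At Stage 2 the insurer must meet a heightened civil standard (weight is at least 75): on (d) the weight is 78 (the policyholder's 53 is given no effect), which does reach 75, so (d) meets the standard.
  Stage 2 carried; the burden shifts to the policyholder.
At Stage 3 the policyholder must meet the balance of probabilities (weight exceeds 54): on (e) the weight is 55 (the insurer's 75 is given no effect), which does exceed 54, so (e) meets the standard; on (f) the weight is 57, > 54, so (f) meets the standard.
  Stage 3 carried; the final stage is satisfied.
All stages carried — the policyholder prevails.

policyholder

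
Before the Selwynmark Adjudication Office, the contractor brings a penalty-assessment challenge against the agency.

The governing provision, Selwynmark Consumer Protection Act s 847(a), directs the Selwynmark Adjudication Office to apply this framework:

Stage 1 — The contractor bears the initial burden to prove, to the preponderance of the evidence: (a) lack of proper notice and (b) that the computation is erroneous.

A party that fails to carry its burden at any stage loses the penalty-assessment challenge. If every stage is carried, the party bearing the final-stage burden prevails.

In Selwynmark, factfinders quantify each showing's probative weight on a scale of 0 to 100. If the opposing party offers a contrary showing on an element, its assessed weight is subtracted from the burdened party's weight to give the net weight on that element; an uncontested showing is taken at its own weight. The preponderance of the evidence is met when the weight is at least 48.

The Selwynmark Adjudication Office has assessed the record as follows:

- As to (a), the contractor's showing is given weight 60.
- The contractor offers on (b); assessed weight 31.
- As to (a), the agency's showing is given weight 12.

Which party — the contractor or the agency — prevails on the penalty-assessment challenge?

Stage 1 (contractor, the preponderance of the evidence, weight is at least 48): (a) net 60−12=48 ≥ 48 — meets; (b) 31 < 48 — fails.
  Not every element is met, so the contractor fails to carry Stage 1.
The analysis ends at Stage 1; the agency prevails.

agency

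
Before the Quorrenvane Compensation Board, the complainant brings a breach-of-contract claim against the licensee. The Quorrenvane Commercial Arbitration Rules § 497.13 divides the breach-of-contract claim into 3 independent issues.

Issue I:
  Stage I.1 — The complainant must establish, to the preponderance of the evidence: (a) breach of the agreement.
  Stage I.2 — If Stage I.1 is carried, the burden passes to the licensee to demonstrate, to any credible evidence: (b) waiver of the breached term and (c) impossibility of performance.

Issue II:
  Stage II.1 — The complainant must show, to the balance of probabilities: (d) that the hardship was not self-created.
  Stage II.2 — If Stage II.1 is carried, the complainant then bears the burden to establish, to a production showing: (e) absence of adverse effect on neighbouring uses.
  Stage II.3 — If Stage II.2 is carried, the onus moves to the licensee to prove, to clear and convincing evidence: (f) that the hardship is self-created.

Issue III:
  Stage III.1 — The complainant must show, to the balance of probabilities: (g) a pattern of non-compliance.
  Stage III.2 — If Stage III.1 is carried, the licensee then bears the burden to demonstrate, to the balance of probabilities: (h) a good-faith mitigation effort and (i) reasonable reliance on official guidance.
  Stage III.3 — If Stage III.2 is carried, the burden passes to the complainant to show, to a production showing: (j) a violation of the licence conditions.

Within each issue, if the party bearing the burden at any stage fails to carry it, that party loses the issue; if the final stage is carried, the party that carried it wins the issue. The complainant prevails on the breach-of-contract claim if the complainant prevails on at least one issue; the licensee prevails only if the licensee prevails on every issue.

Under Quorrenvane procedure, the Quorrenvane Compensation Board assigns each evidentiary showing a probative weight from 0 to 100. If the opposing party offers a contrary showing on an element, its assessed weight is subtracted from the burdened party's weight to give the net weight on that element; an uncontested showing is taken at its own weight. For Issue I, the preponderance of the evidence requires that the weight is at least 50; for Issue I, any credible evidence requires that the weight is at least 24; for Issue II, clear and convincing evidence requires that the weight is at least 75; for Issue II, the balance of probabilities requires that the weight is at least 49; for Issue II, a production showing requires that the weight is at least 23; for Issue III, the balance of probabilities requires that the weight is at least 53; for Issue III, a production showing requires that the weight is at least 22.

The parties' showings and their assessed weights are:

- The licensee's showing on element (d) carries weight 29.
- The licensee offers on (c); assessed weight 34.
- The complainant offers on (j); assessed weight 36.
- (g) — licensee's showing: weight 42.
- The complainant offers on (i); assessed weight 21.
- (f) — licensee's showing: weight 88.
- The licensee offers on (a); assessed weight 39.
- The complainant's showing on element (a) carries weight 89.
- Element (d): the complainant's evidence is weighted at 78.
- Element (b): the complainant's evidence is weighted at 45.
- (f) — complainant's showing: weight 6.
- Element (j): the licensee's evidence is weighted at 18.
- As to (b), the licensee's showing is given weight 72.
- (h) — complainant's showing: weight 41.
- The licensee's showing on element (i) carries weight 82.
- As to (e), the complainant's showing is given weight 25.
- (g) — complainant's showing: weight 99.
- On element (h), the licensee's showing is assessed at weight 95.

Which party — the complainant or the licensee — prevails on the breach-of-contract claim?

licensee

— Issue I —
Stage I.1 (complainant, the preponderance of the evidence, weight is at least 50): (a) net 89−39=50 ≥ 50 — meets.
  The complainant carries Stage I.1; the licensee now bears the burden.
Stage I.2 (licensee, any credible evidence, weight is at least 24): (b) net 72−45=27 ≥ 24 — meets; (c) 34 ≥ 24 — meets.
  The licensee carries the last stage.
With every stage satisfied, the licensee prevails on this issue.
— Issue II —
Stage II.1 — burden on complainant; standard: the balance of probabilities (weight is at least 49).
    (d): 78 − 29 = 49 ≥ 49 [met]
  All elements met. The complainant retains the burden for Stage II.2.
Stage II.2 — burden on complainant; standard: a production showing (weight is at least 23).
    (e): 25 ≥ 23 [met]
  All elements met. The burden passes to the licensee.
Stage II.3 — burden on licensee; standard: clear and convincing evidence (weight is at least 75).
    (f): 88 − 6 = 82 ≥ 75 [met]
  The licensee carries the last stage.
Every stage carried; the licensee prevails on this issue.
— Issue III —
Stage III.1 — burden on complainant; standard: the balance of probabilities (weight is at least 53).
    (g): 99 − 42 = 57 ≥ 53 [met]
  The complainant carries Stage III.1; the licensee now bears the burden.
Stage III.2 — burden on licensee; standard: the balance of probabilities (weight is at least 53).
    (h): 95 − 41 = 54 ≥ 53 [met]
    (i): 82 − 21 = 61 ≥ 53 [met]
  Stage III.2 carried; the burden shifts to the complainant.
Stage III.3 — burden on complainant; standard: a production showing (weight is at least 22).
    (j): 36 − 18 = 18 < 22 [not met]
  Stage III.3 not carried; the complainant fails its burden.
The analysis ends at Stage III.3; the licensee prevails on this issue.
Per-issue: Issue I → licensee; Issue II → licensee; Issue III → licensee. The complainant must prevail on at least one issue; overall, the licensee prevails.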